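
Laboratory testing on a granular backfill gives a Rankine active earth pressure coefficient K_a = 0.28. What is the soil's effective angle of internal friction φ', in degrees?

34.2°

K_a = tan²(45° − φ/2) ⇒ 45° − φ/2 = arctan(√0.28) = 27.89°.
φ = 2(45° − 27.89°) = 34.23°.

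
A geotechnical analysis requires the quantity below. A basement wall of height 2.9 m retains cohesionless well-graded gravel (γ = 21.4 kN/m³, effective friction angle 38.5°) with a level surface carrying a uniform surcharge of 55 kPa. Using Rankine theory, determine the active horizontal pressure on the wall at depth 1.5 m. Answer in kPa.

20.3 kPa

K_a = (1 − sin φ)/(1 + sin φ) = 0.2327.
σ_v = γz + q = 21.4 × 1.5 + 55 = 87.10 kPa.
σ_h = K_a σ_v = 0.2327 × 87.10 = 20.26 kPa.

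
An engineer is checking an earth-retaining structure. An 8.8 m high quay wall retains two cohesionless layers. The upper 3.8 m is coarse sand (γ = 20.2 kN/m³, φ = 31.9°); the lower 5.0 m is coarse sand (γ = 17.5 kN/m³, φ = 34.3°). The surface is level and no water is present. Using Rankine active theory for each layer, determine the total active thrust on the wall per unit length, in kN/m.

K_a1 = tan²(45°−31.9°/2) = 0.3085; K_a2 = tan²(45°−34.3°/2) = 0.2792.
Layer 1: σ at base = K_a1 γ₁ h₁ = 23.68 kPa; P₁ = ½×23.68×3.8 = 45.00.
Layer 2: σ_v at top = γ₁h₁ = 76.76; σ_h top = K_a2×76.76 = 21.43; σ_h base = K_a2×(76.76+17.5×5.0) = 45.85.
P₂ = ½(21.43+45.85)×5.0 = 168.2. Total P_a = 45.00+168.2 = 213.2 kN/m.

213 kN/m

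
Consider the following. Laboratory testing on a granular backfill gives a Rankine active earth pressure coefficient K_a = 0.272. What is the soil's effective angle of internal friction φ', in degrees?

K_a = tan²(45° − φ/2) ⇒ 45° − φ/2 = arctan(√0.272) = 27.54°.
φ = 2(45° − 27.54°) = 34.91°.

34.9°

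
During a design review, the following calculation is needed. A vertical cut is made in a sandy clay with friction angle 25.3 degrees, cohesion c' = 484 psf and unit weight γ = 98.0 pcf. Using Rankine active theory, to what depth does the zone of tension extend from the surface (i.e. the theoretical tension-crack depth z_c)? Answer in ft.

15.6 ft

K_a = tan²(45° − 25.3°/2) = 0.4012; √K_a = 0.6334.
The active pressure is zero where K_a γ z = 2c√K_a, so z_c = 2c/(γ√K_a) = 2×484/(98.0×0.6334) = 15.59 ft.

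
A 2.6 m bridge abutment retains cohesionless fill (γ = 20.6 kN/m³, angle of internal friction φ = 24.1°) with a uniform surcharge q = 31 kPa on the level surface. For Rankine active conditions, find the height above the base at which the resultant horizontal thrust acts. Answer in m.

1.10 m

K_a = 0.4201.
Triangular part P₁ = ½K_aγH² = 29.25 at H/3 = 0.8667 m; rectangular part P₂ = K_a q H = 33.86 at H/2 = 1.300 m.
ȳ = (P₁·0.8667 + P₂·1.300)/(P₁+P₂) = 1.099 m.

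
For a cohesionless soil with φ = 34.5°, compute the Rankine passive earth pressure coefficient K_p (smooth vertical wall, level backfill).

K_p = (1 + sin φ)/(1 − sin φ) = tan²(45° + 34.5°/2) = 3.613.

3.61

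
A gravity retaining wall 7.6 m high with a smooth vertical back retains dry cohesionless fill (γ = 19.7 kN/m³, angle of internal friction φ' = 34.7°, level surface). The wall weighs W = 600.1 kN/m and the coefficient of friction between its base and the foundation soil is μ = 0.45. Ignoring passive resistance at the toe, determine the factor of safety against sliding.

K_a = tan²(45° − 34.7°/2) = 0.2745.
P_a = ½K_aγH² = 0.5×0.2745×19.7×7.6² = 156.2 kN/m, acting at H/3 = 2.533 m above the base.
FS_sliding = μW / P_a = 0.45×600.1 / 156.2 = 1.729.

1.73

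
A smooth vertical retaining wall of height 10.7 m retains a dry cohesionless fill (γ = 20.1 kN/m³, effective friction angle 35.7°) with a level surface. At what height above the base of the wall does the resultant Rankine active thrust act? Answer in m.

3.57 m

K_a = 0.2630.
The pressure distribution is triangular, so the resultant acts at H/3 above the base = 10.7/3 = 3.567 m.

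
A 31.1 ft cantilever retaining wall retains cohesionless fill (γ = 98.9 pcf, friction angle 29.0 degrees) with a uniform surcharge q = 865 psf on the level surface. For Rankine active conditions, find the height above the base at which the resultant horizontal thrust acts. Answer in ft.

12.2 ft

K_a = 0.3470.
Triangular part P₁ = ½K_aγH² = 16600 at H/3 = 10.37 ft; rectangular part P₂ = K_a q H = 9334 at H/2 = 15.55 ft.
ȳ = (P₁·10.37 + P₂·15.55)/(P₁+P₂) = 12.23 ft.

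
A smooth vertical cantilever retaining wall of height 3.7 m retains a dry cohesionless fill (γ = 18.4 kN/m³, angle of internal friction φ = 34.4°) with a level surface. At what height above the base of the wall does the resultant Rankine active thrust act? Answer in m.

1.23 m

K_a = 0.2780.
The pressure distribution is triangular, so the resultant acts at H/3 above the base = 3.7/3 = 1.233 m.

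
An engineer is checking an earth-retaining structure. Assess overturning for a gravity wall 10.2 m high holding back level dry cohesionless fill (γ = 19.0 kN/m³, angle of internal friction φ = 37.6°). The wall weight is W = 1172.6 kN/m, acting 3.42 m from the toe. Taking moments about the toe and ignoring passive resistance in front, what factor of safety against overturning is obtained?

4.93

K_a = tan²(45° − 37.6°/2) = 0.2421.
P_a = ½K_aγH² = 0.5×0.2421×19.0×10.2² = 239.3 kN/m, acting at H/3 = 3.400 m above the base.
Overturning moment M_o = P_a × H/3 = 239.3 × 3.400 = 813.7.
Resisting moment M_r = W × 3.42 = 1172.6 × 3.42 = 4010.
FS_overturning = M_r/M_o = 4010/813.7 = 4.929.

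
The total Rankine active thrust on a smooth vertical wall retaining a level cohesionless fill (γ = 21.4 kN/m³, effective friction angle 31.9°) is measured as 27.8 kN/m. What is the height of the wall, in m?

2.90 m

K_a = 0.3085. P_a = ½ K_a γ H² ⇒ H = √(2P_a/(K_a γ)).
H = √(2×27.8/(0.3085×21.4)) = 2.902 m.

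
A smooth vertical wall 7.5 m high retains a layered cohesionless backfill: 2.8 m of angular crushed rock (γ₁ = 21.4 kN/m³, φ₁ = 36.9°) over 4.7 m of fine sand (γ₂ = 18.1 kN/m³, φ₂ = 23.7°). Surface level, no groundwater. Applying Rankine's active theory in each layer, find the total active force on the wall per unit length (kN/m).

K_a1 = tan²(45°−36.9°/2) = 0.2497; K_a2 = tan²(45°−23.7°/2) = 0.4266.
Layer 1: σ at base = K_a1 γ₁ h₁ = 14.96 kPa; P₁ = ½×14.96×2.8 = 20.94.
Layer 2: σ_v at top = γ₁h₁ = 59.92; σ_h top = K_a2×59.92 = 25.56; σ_h base = K_a2×(59.92+18.1×4.7) = 61.85.
P₂ = ½(25.56+61.85)×4.7 = 205.4. Total P_a = 20.94+205.4 = 226.4 kN/m.

226 kN/m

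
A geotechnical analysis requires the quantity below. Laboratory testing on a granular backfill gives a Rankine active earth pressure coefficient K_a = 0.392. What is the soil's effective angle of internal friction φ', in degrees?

K_a = tan²(45° − φ/2) ⇒ 45° − φ/2 = arctan(√0.392) = 32.05°.
φ = 2(45° − 32.05°) = 25.90°.

25.9°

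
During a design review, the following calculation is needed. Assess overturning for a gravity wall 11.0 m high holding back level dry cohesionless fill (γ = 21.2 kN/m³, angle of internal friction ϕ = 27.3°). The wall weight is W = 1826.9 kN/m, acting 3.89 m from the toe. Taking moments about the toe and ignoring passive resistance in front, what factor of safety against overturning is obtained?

K_a = tan²(45° − 27.3°/2) = 0.3711.
P_a = ½K_aγH² = 0.5×0.3711×21.2×11.0² = 476.0 kN/m, acting at H/3 = 3.667 m above the base.
Overturning moment M_o = P_a × H/3 = 476.0 × 3.667 = 1745.
Resisting moment M_r = W × 3.89 = 1826.9 × 3.89 = 7107.
FS_overturning = M_r/M_o = 7107/1745 = 4.072.

4.07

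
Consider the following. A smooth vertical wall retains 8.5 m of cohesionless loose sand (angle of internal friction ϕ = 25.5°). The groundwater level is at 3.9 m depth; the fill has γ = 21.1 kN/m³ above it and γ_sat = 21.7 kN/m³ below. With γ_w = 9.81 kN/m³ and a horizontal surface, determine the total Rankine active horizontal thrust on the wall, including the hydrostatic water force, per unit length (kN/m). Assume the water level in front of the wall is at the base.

368 kN/m

K_a = tan²(45° − φ/2) = 0.3981.
γ' = 21.7 − 9.81 = 11.89 kN/m³. Depth below WT = 4.6 m.
σ'_h at WT = K_a γ d_w = 32.76 kPa; at base = 32.76 + K_a γ' × 4.6 = 54.53 kPa.
P₁ (0–3.9 m) = ½×32.76×3.9 = 63.88. P₂ (3.9–8.5 m) = ½(32.76+54.53)×4.6 = 200.8.
P_w = ½ γ_w h₂² = 0.5×9.81×4.6² = 103.8. Total = 63.88+200.8+103.8 = 368.4 kN/m.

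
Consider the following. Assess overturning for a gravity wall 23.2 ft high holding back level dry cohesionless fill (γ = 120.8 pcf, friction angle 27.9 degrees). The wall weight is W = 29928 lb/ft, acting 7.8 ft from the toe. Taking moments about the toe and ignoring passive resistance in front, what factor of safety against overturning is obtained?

K_a = tan²(45° − 27.9°/2) = 0.3625.
P_a = ½K_aγH² = 0.5×0.3625×120.8×23.2² = 11780 lb/ft, acting at H/3 = 7.733 ft above the base.
Overturning moment M_o = P_a × H/3 = 11780 × 7.733 = 91130.
Resisting moment M_r = W × 7.8 = 29928 × 7.8 = 233400.
FS_overturning = M_r/M_o = 233400/91130 = 2.562.

2.56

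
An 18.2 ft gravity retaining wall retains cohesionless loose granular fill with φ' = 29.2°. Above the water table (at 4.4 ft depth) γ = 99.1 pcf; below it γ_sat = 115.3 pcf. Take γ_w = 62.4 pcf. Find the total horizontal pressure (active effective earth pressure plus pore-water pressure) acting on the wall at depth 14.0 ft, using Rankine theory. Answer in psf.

924 psf

K_a = (1 − sin φ)/(1 + sin φ) = 0.3442.
γ' = 115.3 − 62.4 = 52.90 pcf.
Effective vertical stress at 14.0 ft: σ'_v = 99.1×4.4 + 52.90×9.60 = 943.9 psf.
σ'_h = K_a σ'_v = 0.3442 × 943.9 = 324.9 psf; u = γ_w × 9.60 = 599.0 psf.
Total σ_h = 324.9 + 599.0 = 923.9 psf.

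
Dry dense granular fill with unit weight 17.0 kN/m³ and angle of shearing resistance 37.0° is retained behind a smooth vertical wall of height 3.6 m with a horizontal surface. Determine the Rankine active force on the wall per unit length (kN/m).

27.4 kN/m

K_a = tan²(45° − φ/2) = 0.2486.
P_a = ½ K_a γ H² = 0.5 × 0.2486 × 17.0 × 3.6² = 27.38 kN/m.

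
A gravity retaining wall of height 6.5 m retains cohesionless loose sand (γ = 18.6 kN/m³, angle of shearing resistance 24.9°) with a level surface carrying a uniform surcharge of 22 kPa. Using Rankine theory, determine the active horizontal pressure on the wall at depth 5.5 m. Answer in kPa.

50.6 kPa

K_a = (1 − sin φ)/(1 + sin φ) = 0.4074.
σ_v = γz + q = 18.6 × 5.5 + 22 = 124.3 kPa.
σ_h = K_a σ_v = 0.4074 × 124.3 = 50.64 kPa.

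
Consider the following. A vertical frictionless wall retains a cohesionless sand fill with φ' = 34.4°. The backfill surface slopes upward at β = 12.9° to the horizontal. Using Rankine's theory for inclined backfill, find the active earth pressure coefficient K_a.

K_a = cos β · (cos β − √(cos²β − cos²φ)) / (cos β + √(cos²β − cos²φ)).
cos β = 0.9748, cos φ = 0.8251, √(cos²β − cos²φ) = 0.5190.
K_a = 0.9748 × (0.9748 − 0.5190)/(0.9748 + 0.5190) = 0.2974.

0.297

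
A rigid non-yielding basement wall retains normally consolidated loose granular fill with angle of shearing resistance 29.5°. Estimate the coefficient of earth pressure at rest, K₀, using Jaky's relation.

0.508

K₀ = 1 − sin φ' = 1 − sin 29.5° = 0.5076.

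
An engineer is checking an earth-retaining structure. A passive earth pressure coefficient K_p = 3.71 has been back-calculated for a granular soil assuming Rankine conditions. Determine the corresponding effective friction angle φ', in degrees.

35.1°

K_p = (1+sin φ)/(1−sin φ) ⇒ sin φ = (K_p − 1)/(K_p + 1) = 0.5754.
φ = arcsin(0.5754) = 35.13°.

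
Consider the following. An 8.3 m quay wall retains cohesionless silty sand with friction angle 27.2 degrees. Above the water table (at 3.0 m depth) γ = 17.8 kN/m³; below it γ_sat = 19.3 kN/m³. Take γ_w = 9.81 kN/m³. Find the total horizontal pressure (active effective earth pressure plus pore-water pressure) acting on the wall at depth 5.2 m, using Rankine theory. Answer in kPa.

49.3 kPa

K_a = (1 − sin φ)/(1 + sin φ) = 0.3726.
γ' = 19.3 − 9.81 = 9.490 kN/m³.
Effective vertical stress at 5.2 m: σ'_v = 17.8×3.0 + 9.490×2.20 = 74.28 kPa.
σ'_h = K_a σ'_v = 0.3726 × 74.28 = 27.68 kPa; u = γ_w × 2.20 = 21.58 kPa.
Total σ_h = 27.68 + 21.58 = 49.26 kPa.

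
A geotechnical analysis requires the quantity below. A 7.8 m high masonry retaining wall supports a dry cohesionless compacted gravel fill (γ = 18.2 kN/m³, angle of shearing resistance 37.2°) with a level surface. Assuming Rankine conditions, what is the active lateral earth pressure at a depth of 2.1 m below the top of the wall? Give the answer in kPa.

9.42 kPa

K_a = (1 − sin φ)/(1 + sin φ) = 0.2464.
σ_h = K_a γ z = 0.2464 × 18.2 × 2.1 = 9.418 kPa.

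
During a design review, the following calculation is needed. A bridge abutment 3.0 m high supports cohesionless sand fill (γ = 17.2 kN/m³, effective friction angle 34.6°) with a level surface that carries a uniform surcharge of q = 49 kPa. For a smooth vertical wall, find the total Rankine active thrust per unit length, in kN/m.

K_a = tan²(45° − φ/2) = 0.2756.
Soil triangle: ½ K_a γ H² = 0.5×0.2756×17.2×3.0² = 21.33 kN/m.
Surcharge rectangle: K_a q H = 0.2756×49×3.0 = 40.52 kN/m.
Total = 21.33 + 40.52 = 61.85 kN/m.

61.9 kN/m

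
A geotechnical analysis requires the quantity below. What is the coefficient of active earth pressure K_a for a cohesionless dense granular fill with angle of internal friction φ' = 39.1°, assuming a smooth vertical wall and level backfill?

K_a = (1 − sin φ)/(1 + sin φ) = (1 − sin 39.1°)/(1 + sin 39.1°) = 0.2265.

0.226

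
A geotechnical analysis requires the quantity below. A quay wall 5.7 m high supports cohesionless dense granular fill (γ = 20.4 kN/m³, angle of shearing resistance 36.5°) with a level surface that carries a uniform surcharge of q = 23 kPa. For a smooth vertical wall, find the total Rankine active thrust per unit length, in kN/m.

K_a = tan²(45° − φ/2) = 0.2541.
Soil triangle: ½ K_a γ H² = 0.5×0.2541×20.4×5.7² = 84.19 kN/m.
Surcharge rectangle: K_a q H = 0.2541×23×5.7 = 33.31 kN/m.
Total = 84.19 + 33.31 = 117.5 kN/m.

118 kN/m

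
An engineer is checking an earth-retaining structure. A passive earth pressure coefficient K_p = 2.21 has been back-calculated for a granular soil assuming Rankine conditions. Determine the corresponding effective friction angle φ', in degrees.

22.1°

K_p = (1+sin φ)/(1−sin φ) ⇒ sin φ = (K_p − 1)/(K_p + 1) = 0.3769.
φ = arcsin(0.3769) = 22.14°.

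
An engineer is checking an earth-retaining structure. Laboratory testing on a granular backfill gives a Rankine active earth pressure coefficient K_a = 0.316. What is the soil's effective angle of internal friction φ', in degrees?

K_a = tan²(45° − φ/2) ⇒ 45° − φ/2 = arctan(√0.316) = 29.34°.
φ = 2(45° − 29.34°) = 31.32°.

31.3°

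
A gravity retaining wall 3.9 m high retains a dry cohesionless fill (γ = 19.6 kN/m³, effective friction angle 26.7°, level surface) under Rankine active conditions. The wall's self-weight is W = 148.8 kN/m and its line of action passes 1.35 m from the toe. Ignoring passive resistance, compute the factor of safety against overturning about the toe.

2.73

K_a = tan²(45° − 26.7°/2) = 0.3800.
P_a = ½K_aγH² = 0.5×0.3800×19.6×3.9² = 56.64 kN/m, acting at H/3 = 1.300 m above the base.
Overturning moment M_o = P_a × H/3 = 56.64 × 1.300 = 73.63.
Resisting moment M_r = W × 1.35 = 148.8 × 1.35 = 200.9.
FS_overturning = M_r/M_o = 200.9/73.63 = 2.728.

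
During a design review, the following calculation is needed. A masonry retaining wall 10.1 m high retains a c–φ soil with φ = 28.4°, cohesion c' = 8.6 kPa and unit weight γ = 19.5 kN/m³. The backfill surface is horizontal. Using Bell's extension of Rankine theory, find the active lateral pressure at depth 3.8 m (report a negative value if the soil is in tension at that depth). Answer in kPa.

K_a = (1 − sin φ)/(1 + sin φ) = 0.3554.
σ_a = K_a γ z − 2c√K_a = 0.3554×19.5×3.8 − 2×8.6×0.5961 = 16.08 kPa.

16.1 kPa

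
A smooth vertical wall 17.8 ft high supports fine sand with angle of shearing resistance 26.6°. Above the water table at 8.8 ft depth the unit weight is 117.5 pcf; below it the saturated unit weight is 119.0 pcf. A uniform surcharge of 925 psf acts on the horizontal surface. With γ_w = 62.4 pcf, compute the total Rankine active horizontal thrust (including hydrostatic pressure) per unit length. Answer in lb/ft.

K_a = tan²(45° − φ/2) = 0.3814.
γ' = 119.0 − 62.4 = 56.60 pcf. h₂ = H − d_w = 9.0 ft.
σ'_h: at surface K_a·q = 352.8; at WT K_a(q+γd_w) = 747.3; at base K_a(q+γd_w+γ'h₂) = 941.6 psf.
P₁ = ½(352.8+747.3)×8.8 = 4840; P₂ = ½(747.3+941.6)×9.0 = 7600; P_w = ½γ_w h₂² = 2527.
Total = 4840+7600+2527 = 14970 lb/ft.

15000 lb/ft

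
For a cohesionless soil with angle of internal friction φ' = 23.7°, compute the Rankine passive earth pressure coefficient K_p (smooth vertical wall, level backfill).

2.34

K_p = (1 + sin φ)/(1 − sin φ) = tan²(45° + 23.7°/2) = 2.344.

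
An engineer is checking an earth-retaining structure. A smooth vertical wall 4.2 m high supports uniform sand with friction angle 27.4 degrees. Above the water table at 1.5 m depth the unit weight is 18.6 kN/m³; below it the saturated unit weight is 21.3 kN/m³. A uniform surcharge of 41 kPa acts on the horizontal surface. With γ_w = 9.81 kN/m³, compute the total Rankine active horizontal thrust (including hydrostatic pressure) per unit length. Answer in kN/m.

150 kN/m

K_a = tan²(45° − φ/2) = 0.3697.
γ' = 21.3 − 9.81 = 11.49 kN/m³. h₂ = H − d_w = 2.7 m.
σ'_h: at surface K_a·q = 15.16; at WT K_a(q+γd_w) = 25.47; at base K_a(q+γd_w+γ'h₂) = 36.94 kPa.
P₁ = ½(15.16+25.47)×1.5 = 30.47; P₂ = ½(25.47+36.94)×2.7 = 84.25; P_w = ½γ_w h₂² = 35.76.
Total = 30.47+84.25+35.76 = 150.5 kN/m.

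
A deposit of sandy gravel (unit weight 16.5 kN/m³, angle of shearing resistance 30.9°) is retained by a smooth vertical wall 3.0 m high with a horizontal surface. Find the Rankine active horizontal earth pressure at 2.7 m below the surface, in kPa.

K_a = (1 − sin φ)/(1 + sin φ) = 0.3214.
σ_h = K_a γ z = 0.3214 × 16.5 × 2.7 = 14.32 kPa.

14.3 kPa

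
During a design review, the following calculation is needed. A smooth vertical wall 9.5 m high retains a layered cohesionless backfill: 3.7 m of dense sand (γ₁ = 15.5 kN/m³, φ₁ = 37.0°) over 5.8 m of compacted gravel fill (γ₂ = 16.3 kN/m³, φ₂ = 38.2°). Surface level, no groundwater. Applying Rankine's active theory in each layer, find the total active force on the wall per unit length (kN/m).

169 kN/m

K_a1 = tan²(45°−37.0°/2) = 0.2486; K_a2 = tan²(45°−38.2°/2) = 0.2358.
Layer 1: σ at base = K_a1 γ₁ h₁ = 14.26 kPa; P₁ = ½×14.26×3.7 = 26.37.
Layer 2: σ_v at top = γ₁h₁ = 57.35; σ_h top = K_a2×57.35 = 13.52; σ_h base = K_a2×(57.35+16.3×5.8) = 35.81.
P₂ = ½(13.52+35.81)×5.8 = 143.1. Total P_a = 26.37+143.1 = 169.4 kN/m.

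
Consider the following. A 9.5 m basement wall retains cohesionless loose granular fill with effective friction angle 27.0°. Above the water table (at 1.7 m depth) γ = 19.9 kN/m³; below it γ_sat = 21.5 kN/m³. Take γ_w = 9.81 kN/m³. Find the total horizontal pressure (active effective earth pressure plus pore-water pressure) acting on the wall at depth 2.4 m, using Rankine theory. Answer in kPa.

K_a = (1 − sin φ)/(1 + sin φ) = 0.3755.
γ' = 21.5 − 9.81 = 11.69 kN/m³.
Effective vertical stress at 2.4 m: σ'_v = 19.9×1.7 + 11.69×0.700 = 42.01 kPa.
σ'_h = K_a σ'_v = 0.3755 × 42.01 = 15.78 kPa; u = γ_w × 0.700 = 6.867 kPa.
Total σ_h = 15.78 + 6.867 = 22.64 kPa.

22.6 kPa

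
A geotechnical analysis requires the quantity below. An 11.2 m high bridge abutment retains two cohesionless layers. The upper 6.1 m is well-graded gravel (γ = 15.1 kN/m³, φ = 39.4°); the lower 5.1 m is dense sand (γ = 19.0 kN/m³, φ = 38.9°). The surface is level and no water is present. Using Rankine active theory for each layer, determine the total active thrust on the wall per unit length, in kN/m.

K_a1 = tan²(45°−39.4°/2) = 0.2234; K_a2 = tan²(45°−38.9°/2) = 0.2285.
Layer 1: σ at base = K_a1 γ₁ h₁ = 20.58 kPa; P₁ = ½×20.58×6.1 = 62.77.
Layer 2: σ_v at top = γ₁h₁ = 92.11; σ_h top = K_a2×92.11 = 21.05; σ_h base = K_a2×(92.11+19.0×5.1) = 43.19.
P₂ = ½(21.05+43.19)×5.1 = 163.8. Total P_a = 62.77+163.8 = 226.6 kN/m.

227 kN/m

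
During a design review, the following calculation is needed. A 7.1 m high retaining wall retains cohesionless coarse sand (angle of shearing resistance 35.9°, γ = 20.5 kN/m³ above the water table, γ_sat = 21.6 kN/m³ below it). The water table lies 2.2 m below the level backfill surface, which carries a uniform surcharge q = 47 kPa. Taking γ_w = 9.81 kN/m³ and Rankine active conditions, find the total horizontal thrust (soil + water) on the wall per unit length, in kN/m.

312 kN/m

K_a = tan²(45° − φ/2) = 0.2607.
γ' = 21.6 − 9.81 = 11.79 kN/m³. h₂ = H − d_w = 4.9 m.
σ'_h: at surface K_a·q = 12.25; at WT K_a(q+γd_w) = 24.01; at base K_a(q+γd_w+γ'h₂) = 39.08 kPa.
P₁ = ½(12.25+24.01)×2.2 = 39.90; P₂ = ½(24.01+39.08)×4.9 = 154.6; P_w = ½γ_w h₂² = 117.8.
Total = 39.90+154.6+117.8 = 312.2 kN/m.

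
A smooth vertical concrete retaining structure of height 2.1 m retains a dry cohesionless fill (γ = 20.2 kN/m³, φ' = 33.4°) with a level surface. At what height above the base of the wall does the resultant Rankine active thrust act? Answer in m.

0.700 m

K_a = 0.2899.
The pressure distribution is triangular, so the resultant acts at H/3 above the base = 2.1/3 = 0.7000 m.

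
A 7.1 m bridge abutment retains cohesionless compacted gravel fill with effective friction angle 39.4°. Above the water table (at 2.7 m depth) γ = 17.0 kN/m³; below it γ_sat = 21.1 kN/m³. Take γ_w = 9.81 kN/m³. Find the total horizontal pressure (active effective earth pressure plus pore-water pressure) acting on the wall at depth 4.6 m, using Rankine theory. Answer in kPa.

33.7 kPa

K_a = (1 − sin φ)/(1 + sin φ) = 0.2234.
γ' = 21.1 − 9.81 = 11.29 kN/m³.
Effective vertical stress at 4.6 m: σ'_v = 17.0×2.7 + 11.29×1.90 = 67.35 kPa.
σ'_h = K_a σ'_v = 0.2234 × 67.35 = 15.05 kPa; u = γ_w × 1.90 = 18.64 kPa.
Total σ_h = 15.05 + 18.64 = 33.69 kPa.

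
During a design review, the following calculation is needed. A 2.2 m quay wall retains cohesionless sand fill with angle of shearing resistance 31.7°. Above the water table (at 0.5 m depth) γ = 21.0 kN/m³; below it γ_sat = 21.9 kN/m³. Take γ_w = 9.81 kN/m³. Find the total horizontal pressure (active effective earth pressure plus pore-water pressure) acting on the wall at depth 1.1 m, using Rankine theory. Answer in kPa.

11.4 kPa

K_a = (1 − sin φ)/(1 + sin φ) = 0.3111.
γ' = 21.9 − 9.81 = 12.09 kN/m³.
Effective vertical stress at 1.1 m: σ'_v = 21.0×0.5 + 12.09×0.600 = 17.75 kPa.
σ'_h = K_a σ'_v = 0.3111 × 17.75 = 5.523 kPa; u = γ_w × 0.600 = 5.886 kPa.
Total σ_h = 5.523 + 5.886 = 11.41 kPa.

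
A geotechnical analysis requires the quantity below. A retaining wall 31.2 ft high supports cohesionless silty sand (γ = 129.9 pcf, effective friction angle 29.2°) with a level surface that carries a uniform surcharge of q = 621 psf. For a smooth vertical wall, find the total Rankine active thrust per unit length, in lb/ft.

K_a = tan²(45° − φ/2) = 0.3442.
Soil triangle: ½ K_a γ H² = 0.5×0.3442×129.9×31.2² = 21760 lb/ft.
Surcharge rectangle: K_a q H = 0.3442×621×31.2 = 6669 lb/ft.
Total = 21760 + 6669 = 28430 lb/ft.

28400 lb/ft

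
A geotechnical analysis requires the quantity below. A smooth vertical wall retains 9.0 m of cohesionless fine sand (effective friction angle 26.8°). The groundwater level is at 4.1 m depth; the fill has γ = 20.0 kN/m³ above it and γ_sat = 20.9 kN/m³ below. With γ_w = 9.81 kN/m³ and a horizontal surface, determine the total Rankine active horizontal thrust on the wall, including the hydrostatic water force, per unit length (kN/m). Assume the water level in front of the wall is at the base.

K_a = tan²(45° − φ/2) = 0.3785.
γ' = 20.9 − 9.81 = 11.09 kN/m³. Depth below WT = 4.9 m.
σ'_h at WT = K_a γ d_w = 31.04 kPa; at base = 31.04 + K_a γ' × 4.9 = 51.60 kPa.
P₁ (0–4.1 m) = ½×31.04×4.1 = 63.62. P₂ (4.1–9.0 m) = ½(31.04+51.60)×4.9 = 202.5.
P_w = ½ γ_w h₂² = 0.5×9.81×4.9² = 117.8. Total = 63.62+202.5+117.8 = 383.9 kN/m.

384 kN/m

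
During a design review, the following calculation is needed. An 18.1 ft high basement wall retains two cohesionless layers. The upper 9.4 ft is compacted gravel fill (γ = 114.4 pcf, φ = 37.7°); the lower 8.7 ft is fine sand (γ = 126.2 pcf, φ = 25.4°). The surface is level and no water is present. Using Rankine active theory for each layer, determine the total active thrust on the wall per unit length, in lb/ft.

6870 lb/ft

K_a1 = tan²(45°−37.7°/2) = 0.2411; K_a2 = tan²(45°−25.4°/2) = 0.3996.
Layer 1: σ at base = K_a1 γ₁ h₁ = 259.2 psf; P₁ = ½×259.2×9.4 = 1218.
Layer 2: σ_v at top = γ₁h₁ = 1075; σ_h top = K_a2×1075 = 429.8; σ_h base = K_a2×(1075+126.2×8.7) = 868.5.
P₂ = ½(429.8+868.5)×8.7 = 5648. Total P_a = 1218+5648 = 6866 lb/ft.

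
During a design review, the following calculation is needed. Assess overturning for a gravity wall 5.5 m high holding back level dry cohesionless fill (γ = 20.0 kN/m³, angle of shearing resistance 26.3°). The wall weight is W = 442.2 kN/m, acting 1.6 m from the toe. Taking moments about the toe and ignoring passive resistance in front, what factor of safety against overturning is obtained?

3.31

K_a = tan²(45° − 26.3°/2) = 0.3859.
P_a = ½K_aγH² = 0.5×0.3859×20.0×5.5² = 116.7 kN/m, acting at H/3 = 1.833 m above the base.
Overturning moment M_o = P_a × H/3 = 116.7 × 1.833 = 214.0.
Resisting moment M_r = W × 1.6 = 442.2 × 1.6 = 707.5.
FS_overturning = M_r/M_o = 707.5/214.0 = 3.306.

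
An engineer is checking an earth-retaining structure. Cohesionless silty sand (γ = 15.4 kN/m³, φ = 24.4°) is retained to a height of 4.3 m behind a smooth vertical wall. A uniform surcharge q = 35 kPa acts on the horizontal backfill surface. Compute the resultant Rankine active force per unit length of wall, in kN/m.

122 kN/m

K_a = tan²(45° − φ/2) = 0.4153.
Soil triangle: ½ K_a γ H² = 0.5×0.4153×15.4×4.3² = 59.13 kN/m.
Surcharge rectangle: K_a q H = 0.4153×35×4.3 = 62.51 kN/m.
Total = 59.13 + 62.51 = 121.6 kN/m.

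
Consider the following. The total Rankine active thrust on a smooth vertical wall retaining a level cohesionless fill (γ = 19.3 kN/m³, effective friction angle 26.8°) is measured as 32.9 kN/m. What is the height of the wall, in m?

K_a = 0.3785. P_a = ½ K_a γ H² ⇒ H = √(2P_a/(K_a γ)).
H = √(2×32.9/(0.3785×19.3)) = 3.001 m.

3.00 m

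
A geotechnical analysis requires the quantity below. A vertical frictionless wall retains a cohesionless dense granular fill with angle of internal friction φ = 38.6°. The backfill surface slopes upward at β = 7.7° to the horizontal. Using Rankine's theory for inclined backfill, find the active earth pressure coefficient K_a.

0.236

K_a = cos β · (cos β − √(cos²β − cos²φ)) / (cos β + √(cos²β − cos²φ)).
cos β = 0.9910, cos φ = 0.7815, √(cos²β − cos²φ) = 0.6093.
K_a = 0.9910 × (0.9910 − 0.6093)/(0.9910 + 0.6093) = 0.2363.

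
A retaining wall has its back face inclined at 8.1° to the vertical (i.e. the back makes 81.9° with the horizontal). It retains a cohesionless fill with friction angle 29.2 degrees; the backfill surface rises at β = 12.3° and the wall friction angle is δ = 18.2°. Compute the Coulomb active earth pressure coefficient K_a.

0.447

K_a = sin²(α+φ) / [sin²α · sin(α−δ) · (1 + √{sin(φ+δ)sin(φ−β) / (sin(α−δ)sin(α+β))})²].
With α = 81.9°, φ = 29.2°, δ = 18.2°, β = 12.3°: K_a = 0.4467.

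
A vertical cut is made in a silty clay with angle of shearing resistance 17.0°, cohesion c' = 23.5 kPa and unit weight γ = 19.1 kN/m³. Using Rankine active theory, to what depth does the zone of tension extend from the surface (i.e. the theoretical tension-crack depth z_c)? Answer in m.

K_a = tan²(45° − 17.0°/2) = 0.5475; √K_a = 0.7400.
The active pressure is zero where K_a γ z = 2c√K_a, so z_c = 2c/(γ√K_a) = 2×23.5/(19.1×0.7400) = 3.325 m.

3.33 m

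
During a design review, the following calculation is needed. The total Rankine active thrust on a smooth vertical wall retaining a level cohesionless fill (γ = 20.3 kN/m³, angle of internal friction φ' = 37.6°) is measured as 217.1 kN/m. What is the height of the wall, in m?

K_a = 0.2421. P_a = ½ K_a γ H² ⇒ H = √(2P_a/(K_a γ)).
H = √(2×217.1/(0.2421×20.3)) = 9.399 m.

9.40 m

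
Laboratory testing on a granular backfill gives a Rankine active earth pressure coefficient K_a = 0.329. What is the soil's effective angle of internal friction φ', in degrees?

K_a = tan²(45° − φ/2) ⇒ 45° − φ/2 = arctan(√0.329) = 29.84°.
φ = 2(45° − 29.84°) = 30.32°.

30.3°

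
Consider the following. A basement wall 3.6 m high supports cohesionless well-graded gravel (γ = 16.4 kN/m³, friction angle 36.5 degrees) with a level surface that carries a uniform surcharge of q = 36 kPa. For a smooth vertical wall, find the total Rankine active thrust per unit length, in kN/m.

K_a = tan²(45° − φ/2) = 0.2541.
Soil triangle: ½ K_a γ H² = 0.5×0.2541×16.4×3.6² = 27.00 kN/m.
Surcharge rectangle: K_a q H = 0.2541×36×3.6 = 32.93 kN/m.
Total = 27.00 + 32.93 = 59.93 kN/m.

59.9 kN/m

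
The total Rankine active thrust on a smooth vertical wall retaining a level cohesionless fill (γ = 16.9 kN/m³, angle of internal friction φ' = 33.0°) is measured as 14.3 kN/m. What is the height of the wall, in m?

K_a = 0.2948. P_a = ½ K_a γ H² ⇒ H = √(2P_a/(K_a γ)).
H = √(2×14.3/(0.2948×16.9)) = 2.396 m.

2.40 m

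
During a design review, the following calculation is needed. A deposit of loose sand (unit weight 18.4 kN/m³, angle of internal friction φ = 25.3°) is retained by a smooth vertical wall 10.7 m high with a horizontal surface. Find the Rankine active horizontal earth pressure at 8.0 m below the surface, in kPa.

59.1 kPa

K_a = (1 − sin φ)/(1 + sin φ) = 0.4012.
σ_h = K_a γ z = 0.4012 × 18.4 × 8.0 = 59.06 kPa.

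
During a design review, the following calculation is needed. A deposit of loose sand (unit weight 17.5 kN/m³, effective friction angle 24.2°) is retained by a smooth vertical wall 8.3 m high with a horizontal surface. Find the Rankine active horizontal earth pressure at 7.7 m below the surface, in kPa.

56.4 kPa

K_a = (1 − sin φ)/(1 + sin φ) = 0.4185.
σ_h = K_a γ z = 0.4185 × 17.5 × 7.7 = 56.40 kPa.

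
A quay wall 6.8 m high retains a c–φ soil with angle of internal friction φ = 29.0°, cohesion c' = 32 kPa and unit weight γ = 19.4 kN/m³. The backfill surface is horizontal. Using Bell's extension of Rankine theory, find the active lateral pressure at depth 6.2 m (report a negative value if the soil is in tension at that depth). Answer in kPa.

4.04 kPa

K_a = (1 − sin φ)/(1 + sin φ) = 0.3470.
σ_a = K_a γ z − 2c√K_a = 0.3470×19.4×6.2 − 2×32×0.5890 = 4.035 kPa.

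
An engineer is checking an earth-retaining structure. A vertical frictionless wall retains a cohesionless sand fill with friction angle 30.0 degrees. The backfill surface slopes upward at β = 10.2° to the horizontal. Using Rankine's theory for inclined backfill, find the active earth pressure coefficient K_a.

0.350

K_a = cos β · (cos β − √(cos²β − cos²φ)) / (cos β + √(cos²β − cos²φ)).
cos β = 0.9842, cos φ = 0.8660, √(cos²β − cos²φ) = 0.4676.
K_a = 0.9842 × (0.9842 − 0.4676)/(0.9842 + 0.4676) = 0.3502.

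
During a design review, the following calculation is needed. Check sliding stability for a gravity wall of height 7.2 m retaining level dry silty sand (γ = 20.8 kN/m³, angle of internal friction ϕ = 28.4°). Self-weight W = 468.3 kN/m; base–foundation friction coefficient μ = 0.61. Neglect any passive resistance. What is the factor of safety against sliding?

1.49

K_a = tan²(45° − 28.4°/2) = 0.3554.
P_a = ½K_aγH² = 0.5×0.3554×20.8×7.2² = 191.6 kN/m, acting at H/3 = 2.400 m above the base.
FS_sliding = μW / P_a = 0.61×468.3 / 191.6 = 1.491.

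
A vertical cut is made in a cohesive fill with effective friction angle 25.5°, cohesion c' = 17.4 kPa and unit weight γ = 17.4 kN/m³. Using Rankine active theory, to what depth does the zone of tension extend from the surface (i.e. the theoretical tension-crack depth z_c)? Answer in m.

3.17 m

K_a = tan²(45° − 25.5°/2) = 0.3981; √K_a = 0.6310.
The active pressure is zero where K_a γ z = 2c√K_a, so z_c = 2c/(γ√K_a) = 2×17.4/(17.4×0.6310) = 3.170 m.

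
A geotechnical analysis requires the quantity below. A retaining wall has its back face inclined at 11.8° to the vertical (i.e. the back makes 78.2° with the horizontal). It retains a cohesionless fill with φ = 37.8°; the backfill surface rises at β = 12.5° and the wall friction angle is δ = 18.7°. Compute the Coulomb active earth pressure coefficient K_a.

0.362

K_a = sin²(α+φ) / [sin²α · sin(α−δ) · (1 + √{sin(φ+δ)sin(φ−β) / (sin(α−δ)sin(α+β))})²].
With α = 78.2°, φ = 37.8°, δ = 18.7°, β = 12.5°: K_a = 0.3624.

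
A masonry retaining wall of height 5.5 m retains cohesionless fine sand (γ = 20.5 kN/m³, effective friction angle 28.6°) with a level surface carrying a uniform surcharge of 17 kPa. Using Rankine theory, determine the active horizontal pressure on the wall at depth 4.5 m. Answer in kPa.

38.5 kPa

K_a = (1 − sin φ)/(1 + sin φ) = 0.3525.
σ_v = γz + q = 20.5 × 4.5 + 17 = 109.2 kPa.
σ_h = K_a σ_v = 0.3525 × 109.2 = 38.52 kPa.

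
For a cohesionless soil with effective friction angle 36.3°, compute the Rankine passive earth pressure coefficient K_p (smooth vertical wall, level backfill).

3.90

K_p = (1 + sin φ)/(1 − sin φ) = tan²(45° + 36.3°/2) = 3.902.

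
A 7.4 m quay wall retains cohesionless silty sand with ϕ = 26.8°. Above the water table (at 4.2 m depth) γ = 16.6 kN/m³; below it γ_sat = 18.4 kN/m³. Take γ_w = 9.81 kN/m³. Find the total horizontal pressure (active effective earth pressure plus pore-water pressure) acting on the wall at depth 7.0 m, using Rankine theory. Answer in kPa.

K_a = (1 − sin φ)/(1 + sin φ) = 0.3785.
γ' = 18.4 − 9.81 = 8.590 kN/m³.
Effective vertical stress at 7.0 m: σ'_v = 16.6×4.2 + 8.590×2.80 = 93.77 kPa.
σ'_h = K_a σ'_v = 0.3785 × 93.77 = 35.49 kPa; u = γ_w × 2.80 = 27.47 kPa.
Total σ_h = 35.49 + 27.47 = 62.96 kPa.

63.0 kPa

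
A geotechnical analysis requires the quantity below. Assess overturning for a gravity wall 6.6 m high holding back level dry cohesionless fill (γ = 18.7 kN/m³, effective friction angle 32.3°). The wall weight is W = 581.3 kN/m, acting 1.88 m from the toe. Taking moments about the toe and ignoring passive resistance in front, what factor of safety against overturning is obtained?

4.02

K_a = tan²(45° − 32.3°/2) = 0.3035.
P_a = ½K_aγH² = 0.5×0.3035×18.7×6.6² = 123.6 kN/m, acting at H/3 = 2.200 m above the base.
Overturning moment M_o = P_a × H/3 = 123.6 × 2.200 = 271.9.
Resisting moment M_r = W × 1.88 = 581.3 × 1.88 = 1093.
FS_overturning = M_r/M_o = 1093/271.9 = 4.019.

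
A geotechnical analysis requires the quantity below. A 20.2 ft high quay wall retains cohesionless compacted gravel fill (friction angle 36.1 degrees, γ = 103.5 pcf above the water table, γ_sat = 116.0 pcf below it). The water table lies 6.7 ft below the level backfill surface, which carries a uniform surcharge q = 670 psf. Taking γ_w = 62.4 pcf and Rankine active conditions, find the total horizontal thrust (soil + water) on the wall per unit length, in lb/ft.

13500 lb/ft

K_a = tan²(45° − φ/2) = 0.2585.
γ' = 116.0 − 62.4 = 53.60 pcf. h₂ = H − d_w = 13.5 ft.
σ'_h: at surface K_a·q = 173.2; at WT K_a(q+γd_w) = 352.4; at base K_a(q+γd_w+γ'h₂) = 539.5 psf.
P₁ = ½(173.2+352.4)×6.7 = 1761; P₂ = ½(352.4+539.5)×13.5 = 6021; P_w = ½γ_w h₂² = 5686.
Total = 1761+6021+5686 = 13470 lb/ft.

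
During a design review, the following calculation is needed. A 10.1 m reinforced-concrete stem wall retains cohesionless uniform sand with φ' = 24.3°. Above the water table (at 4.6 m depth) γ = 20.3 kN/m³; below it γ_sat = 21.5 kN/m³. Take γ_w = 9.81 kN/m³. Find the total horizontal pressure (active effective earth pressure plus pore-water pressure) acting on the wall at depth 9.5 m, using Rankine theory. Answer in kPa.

K_a = (1 − sin φ)/(1 + sin φ) = 0.4169.
γ' = 21.5 − 9.81 = 11.69 kN/m³.
Effective vertical stress at 9.5 m: σ'_v = 20.3×4.6 + 11.69×4.90 = 150.7 kPa.
σ'_h = K_a σ'_v = 0.4169 × 150.7 = 62.81 kPa; u = γ_w × 4.90 = 48.07 kPa.
Total σ_h = 62.81 + 48.07 = 110.9 kPa.

111 kPa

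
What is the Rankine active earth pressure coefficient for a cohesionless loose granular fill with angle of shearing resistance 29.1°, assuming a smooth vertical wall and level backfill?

K_a = tan²(45° − φ/2) = tan²(30.45°) = 0.3456.

0.346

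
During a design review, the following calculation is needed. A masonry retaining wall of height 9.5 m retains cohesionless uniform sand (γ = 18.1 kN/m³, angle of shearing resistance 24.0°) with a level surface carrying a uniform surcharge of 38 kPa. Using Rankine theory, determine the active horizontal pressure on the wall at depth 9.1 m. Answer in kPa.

K_a = (1 − sin φ)/(1 + sin φ) = 0.4217.
σ_v = γz + q = 18.1 × 9.1 + 38 = 202.7 kPa.
σ_h = K_a σ_v = 0.4217 × 202.7 = 85.49 kPa.

85.5 kPa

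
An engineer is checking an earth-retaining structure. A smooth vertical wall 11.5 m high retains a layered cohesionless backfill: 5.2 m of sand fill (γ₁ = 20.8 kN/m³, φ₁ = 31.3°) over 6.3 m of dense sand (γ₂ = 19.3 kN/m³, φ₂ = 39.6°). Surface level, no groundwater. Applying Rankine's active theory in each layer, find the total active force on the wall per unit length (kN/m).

K_a1 = tan²(45°−31.3°/2) = 0.3162; K_a2 = tan²(45°−39.6°/2) = 0.2214.
Layer 1: σ at base = K_a1 γ₁ h₁ = 34.20 kPa; P₁ = ½×34.20×5.2 = 88.92.
Layer 2: σ_v at top = γ₁h₁ = 108.2; σ_h top = K_a2×108.2 = 23.95; σ_h base = K_a2×(108.2+19.3×6.3) = 50.87.
P₂ = ½(23.95+50.87)×6.3 = 235.7. Total P_a = 88.92+235.7 = 324.6 kN/m.

325 kN/m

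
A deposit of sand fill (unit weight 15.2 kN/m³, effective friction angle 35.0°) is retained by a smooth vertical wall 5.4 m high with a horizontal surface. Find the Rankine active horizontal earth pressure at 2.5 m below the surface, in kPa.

10.3 kPa

K_a = (1 − sin φ)/(1 + sin φ) = 0.2710.
σ_h = K_a γ z = 0.2710 × 15.2 × 2.5 = 10.30 kPa.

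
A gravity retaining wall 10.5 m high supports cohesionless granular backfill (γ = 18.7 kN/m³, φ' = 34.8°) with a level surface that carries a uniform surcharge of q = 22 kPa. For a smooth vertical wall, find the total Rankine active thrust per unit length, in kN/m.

345 kN/m

K_a = tan²(45° − φ/2) = 0.2733.
Soil triangle: ½ K_a γ H² = 0.5×0.2733×18.7×10.5² = 281.7 kN/m.
Surcharge rectangle: K_a q H = 0.2733×22×10.5 = 63.13 kN/m.
Total = 281.7 + 63.13 = 344.9 kN/m.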